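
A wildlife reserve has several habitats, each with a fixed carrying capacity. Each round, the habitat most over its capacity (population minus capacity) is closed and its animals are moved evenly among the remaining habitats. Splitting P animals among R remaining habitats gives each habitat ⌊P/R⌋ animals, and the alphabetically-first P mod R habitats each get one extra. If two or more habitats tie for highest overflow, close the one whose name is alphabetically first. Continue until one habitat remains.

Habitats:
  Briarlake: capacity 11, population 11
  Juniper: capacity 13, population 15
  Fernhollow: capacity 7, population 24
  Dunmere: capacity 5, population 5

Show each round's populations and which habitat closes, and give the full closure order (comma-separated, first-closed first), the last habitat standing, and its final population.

Round 1: Briarlake=11 Dunmere=5 Fernhollow=24 Juniper=15 → close Fernhollow (overflow 17)
  24÷3 = 8 each, +1 to first 0
Round 2: Briarlake=19 Dunmere=13 Juniper=23 → close Juniper (overflow 10)
  23÷2 = 11 each, +1 to first 1
Round 3: Briarlake=31 Dunmere=24 → close Briarlake (overflow 20)
  31÷1 = 31 each, +1 to first 0

Closure order: Fernhollow, Juniper, Briarlake
Last habitat: Dunmere with 55 animals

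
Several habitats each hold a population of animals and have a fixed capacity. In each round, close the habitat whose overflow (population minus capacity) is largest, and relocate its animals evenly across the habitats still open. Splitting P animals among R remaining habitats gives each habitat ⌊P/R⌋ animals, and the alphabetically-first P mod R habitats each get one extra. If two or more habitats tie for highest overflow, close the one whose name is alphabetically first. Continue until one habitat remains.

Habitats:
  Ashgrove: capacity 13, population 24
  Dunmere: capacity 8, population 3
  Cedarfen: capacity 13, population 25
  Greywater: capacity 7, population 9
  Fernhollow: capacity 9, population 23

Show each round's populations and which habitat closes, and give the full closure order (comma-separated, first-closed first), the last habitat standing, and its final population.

Closure order: Fernhollow, Cedarfen, Ashgrove, Greywater
Last habitat: Dunmere with 84 animals

Round 1: Ashgrove=24 Cedarfen=25 Dunmere=3 Fernhollow=23 Greywater=9 → close Fernhollow (overflow 14)
  23÷4 = 5 each, +1 to first 3
Round 2: Ashgrove=30 Cedarfen=31 Dunmere=9 Greywater=14 → close Cedarfen (overflow 18)
  31÷3 = 10 each, +1 to first 1
Round 3: Ashgrove=41 Dunmere=19 Greywater=24 → close Ashgrove (overflow 28)
  41÷2 = 20 each, +1 to first 1
Round 4: Dunmere=40 Greywater=44 → close Greywater (overflow 37)
  44÷1 = 44 each, +1 to first 0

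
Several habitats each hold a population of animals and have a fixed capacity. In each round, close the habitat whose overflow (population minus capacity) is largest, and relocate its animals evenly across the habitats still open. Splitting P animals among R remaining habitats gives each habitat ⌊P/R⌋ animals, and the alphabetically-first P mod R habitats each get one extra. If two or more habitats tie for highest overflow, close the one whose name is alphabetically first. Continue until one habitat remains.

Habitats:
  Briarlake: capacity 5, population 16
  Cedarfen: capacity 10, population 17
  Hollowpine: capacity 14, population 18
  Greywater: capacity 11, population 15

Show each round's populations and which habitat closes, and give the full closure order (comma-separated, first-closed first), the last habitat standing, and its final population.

Closure order: Briarlake, Cedarfen, Greywater
Last habitat: Hollowpine with 66 animals

Round 1: Briarlake=16 Cedarfen=17 Greywater=15 Hollowpine=18 → close Briarlake (overflow 11)
  16÷3 = 5 each, +1 to first 1
Round 2: Cedarfen=23 Greywater=20 Hollowpine=23 → close Cedarfen (overflow 13)
  23÷2 = 11 each, +1 to first 1
Round 3: Greywater=32 Hollowpine=34 → close Greywater (overflow 21)
  32÷1 = 32 each, +1 to first 0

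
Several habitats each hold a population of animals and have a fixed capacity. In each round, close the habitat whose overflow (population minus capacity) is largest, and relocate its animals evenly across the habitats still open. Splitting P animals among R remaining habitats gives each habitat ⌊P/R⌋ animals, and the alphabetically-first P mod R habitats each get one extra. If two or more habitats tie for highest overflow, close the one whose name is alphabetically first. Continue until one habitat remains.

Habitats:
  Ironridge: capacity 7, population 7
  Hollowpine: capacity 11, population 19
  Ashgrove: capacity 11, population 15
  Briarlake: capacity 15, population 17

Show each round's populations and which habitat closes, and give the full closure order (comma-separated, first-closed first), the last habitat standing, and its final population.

Closure order: Hollowpine, Ashgrove, Briarlake
Last habitat: Ironridge with 58 animals

Round 1: Ashgrove=15 Briarlake=17 Hollowpine=19 Ironridge=7 → close Hollowpine (overflow 8)
  19÷3 = 6 each, +1 to first 1
Round 2: Ashgrove=22 Briarlake=23 Ironridge=13 → close Ashgrove (overflow 11)
  22÷2 = 11 each, +1 to first 0
Round 3: Briarlake=34 Ironridge=24 → close Briarlake (overflow 19)
  34÷1 = 34 each, +1 to first 0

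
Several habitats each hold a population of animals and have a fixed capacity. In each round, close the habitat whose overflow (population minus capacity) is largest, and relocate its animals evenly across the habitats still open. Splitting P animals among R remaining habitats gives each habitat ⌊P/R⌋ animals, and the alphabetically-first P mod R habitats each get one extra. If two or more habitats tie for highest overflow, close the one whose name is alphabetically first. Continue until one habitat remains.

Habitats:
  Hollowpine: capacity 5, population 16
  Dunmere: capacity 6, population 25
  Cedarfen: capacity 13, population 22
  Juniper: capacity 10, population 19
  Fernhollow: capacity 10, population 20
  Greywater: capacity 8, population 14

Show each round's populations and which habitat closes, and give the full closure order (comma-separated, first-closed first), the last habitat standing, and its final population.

Closure order: Dunmere, Hollowpine, Cedarfen, Fernhollow, Juniper
Last habitat: Greywater with 116 animals

Round 1: Cedarfen=22 Dunmere=25 Fernhollow=20 Greywater=14 Hollowpine=16 Juniper=19 → close Dunmere (overflow 19)
  25÷5 = 5 each, +1 to first 0
Round 2: Cedarfen=27 Fernhollow=25 Greywater=19 Hollowpine=21 Juniper=24 → close Hollowpine (overflow 16)
  21÷4 = 5 each, +1 to first 1
Round 3: Cedarfen=33 Fernhollow=30 Greywater=24 Juniper=29 → close Cedarfen (overflow 20)
  33÷3 = 11 each, +1 to first 0
Round 4: Fernhollow=41 Greywater=35 Juniper=40 → close Fernhollow (overflow 31)
  41÷2 = 20 each, +1 to first 1
Round 5: Greywater=56 Juniper=60 → close Juniper (overflow 50)
  60÷1 = 60 each, +1 to first 0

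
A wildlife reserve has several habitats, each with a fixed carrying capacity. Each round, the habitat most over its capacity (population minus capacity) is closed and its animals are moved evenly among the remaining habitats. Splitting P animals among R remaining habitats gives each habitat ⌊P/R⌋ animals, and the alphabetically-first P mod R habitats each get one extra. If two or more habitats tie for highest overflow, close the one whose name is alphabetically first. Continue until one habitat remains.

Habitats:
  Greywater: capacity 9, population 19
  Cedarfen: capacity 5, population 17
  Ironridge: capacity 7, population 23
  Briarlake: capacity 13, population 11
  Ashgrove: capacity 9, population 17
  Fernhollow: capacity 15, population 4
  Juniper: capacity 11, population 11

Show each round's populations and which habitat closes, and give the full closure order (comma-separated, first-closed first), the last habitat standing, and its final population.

Round 1: Ashgrove=17 Briarlake=11 Cedarfen=17 Fernhollow=4 Greywater=19 Ironridge=23 Juniper=11 → close Ironridge (overflow 16)
  23÷6 = 3 each, +1 to first 5
Round 2: Ashgrove=21 Briarlake=15 Cedarfen=21 Fernhollow=8 Greywater=23 Juniper=14 → close Cedarfen (overflow 16)
  21÷5 = 4 each, +1 to first 1
Round 3: Ashgrove=26 Briarlake=19 Fernhollow=12 Greywater=27 Juniper=18 → close Greywater (overflow 18)
  27÷4 = 6 each, +1 to first 3
Round 4: Ashgrove=33 Briarlake=26 Fernhollow=19 Juniper=24 → close Ashgrove (overflow 24)
  33÷3 = 11 each, +1 to first 0
Round 5: Briarlake=37 Fernhollow=30 Juniper=35 → close Briarlake (overflow 24)
  37÷2 = 18 each, +1 to first 1
Round 6: Fernhollow=49 Juniper=53 → close Juniper (overflow 42)
  53÷1 = 53 each, +1 to first 0

Closure order: Ironridge, Cedarfen, Greywater, Ashgrove, Briarlake, Juniper
Last habitat: Fernhollow with 102 animals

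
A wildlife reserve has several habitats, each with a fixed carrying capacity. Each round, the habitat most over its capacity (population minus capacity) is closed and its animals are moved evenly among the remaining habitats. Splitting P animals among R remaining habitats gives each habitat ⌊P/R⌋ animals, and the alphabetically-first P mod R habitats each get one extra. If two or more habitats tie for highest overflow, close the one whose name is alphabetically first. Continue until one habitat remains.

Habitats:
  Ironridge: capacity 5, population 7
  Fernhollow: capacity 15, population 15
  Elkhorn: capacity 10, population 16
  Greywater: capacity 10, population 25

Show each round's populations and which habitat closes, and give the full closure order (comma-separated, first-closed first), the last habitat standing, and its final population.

Round 1: Elkhorn=16 Fernhollow=15 Greywater=25 Ironridge=7 → close Greywater (overflow 15)
  25÷3 = 8 each, +1 to first 1
Round 2: Elkhorn=25 Fernhollow=23 Ironridge=15 → close Elkhorn (overflow 15)
  25÷2 = 12 each, +1 to first 1
Round 3: Fernhollow=36 Ironridge=27 → close Ironridge (overflow 22)
  27÷1 = 27 each, +1 to first 0

Closure order: Greywater, Elkhorn, Ironridge
Last habitat: Fernhollow with 63 animals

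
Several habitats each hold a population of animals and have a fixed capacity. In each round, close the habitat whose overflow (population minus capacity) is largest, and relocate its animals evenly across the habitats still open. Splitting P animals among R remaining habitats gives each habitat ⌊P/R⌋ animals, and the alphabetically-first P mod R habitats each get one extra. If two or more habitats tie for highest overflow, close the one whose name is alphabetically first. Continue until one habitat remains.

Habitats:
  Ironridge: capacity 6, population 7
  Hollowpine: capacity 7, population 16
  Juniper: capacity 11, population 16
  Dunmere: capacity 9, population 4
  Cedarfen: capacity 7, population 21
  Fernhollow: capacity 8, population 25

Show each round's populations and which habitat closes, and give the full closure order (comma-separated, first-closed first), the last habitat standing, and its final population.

Round 1: Cedarfen=21 Dunmere=4 Fernhollow=25 Hollowpine=16 Ironridge=7 Juniper=16 → close Fernhollow (overflow 17)
  25÷5 = 5 each, +1 to first 0
Round 2: Cedarfen=26 Dunmere=9 Hollowpine=21 Ironridge=12 Juniper=21 → close Cedarfen (overflow 19)
  26÷4 = 6 each, +1 to first 2
Round 3: Dunmere=16 Hollowpine=28 Ironridge=18 Juniper=27 → close Hollowpine (overflow 21)
  28÷3 = 9 each, +1 to first 1
Round 4: Dunmere=26 Ironridge=27 Juniper=36 → close Juniper (overflow 25)
  36÷2 = 18 each, +1 to first 0
Round 5: Dunmere=44 Ironridge=45 → close Ironridge (overflow 39)
  45÷1 = 45 each, +1 to first 0

Closure order: Fernhollow, Cedarfen, Hollowpine, Juniper, Ironridge
Last habitat: Dunmere with 89 animals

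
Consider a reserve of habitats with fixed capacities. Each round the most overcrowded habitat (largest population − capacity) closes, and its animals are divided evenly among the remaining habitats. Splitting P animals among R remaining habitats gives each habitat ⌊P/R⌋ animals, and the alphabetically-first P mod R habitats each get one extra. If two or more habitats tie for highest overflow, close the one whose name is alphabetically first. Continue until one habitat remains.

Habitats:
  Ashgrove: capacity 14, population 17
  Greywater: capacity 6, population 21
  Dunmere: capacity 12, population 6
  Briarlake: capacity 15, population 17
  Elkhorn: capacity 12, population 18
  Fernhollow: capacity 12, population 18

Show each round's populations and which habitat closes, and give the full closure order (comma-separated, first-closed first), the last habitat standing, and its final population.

Round 1: Ashgrove=17 Briarlake=17 Dunmere=6 Elkhorn=18 Fernhollow=18 Greywater=21 → close Greywater (overflow 15)
  21÷5 = 4 each, +1 to first 1
Round 2: Ashgrove=22 Briarlake=21 Dunmere=10 Elkhorn=22 Fernhollow=22 → close Elkhorn (overflow 10)
  22÷4 = 5 each, +1 to first 2
Round 3: Ashgrove=28 Briarlake=27 Dunmere=15 Fernhollow=27 → close Fernhollow (overflow 15)
  27÷3 = 9 each, +1 to first 0
Round 4: Ashgrove=37 Briarlake=36 Dunmere=24 → close Ashgrove (overflow 23)
  37÷2 = 18 each, +1 to first 1
Round 5: Briarlake=55 Dunmere=42 → close Briarlake (overflow 40)
  55÷1 = 55 each, +1 to first 0

Closure order: Greywater, Elkhorn, Fernhollow, Ashgrove, Briarlake
Last habitat: Dunmere with 97 animals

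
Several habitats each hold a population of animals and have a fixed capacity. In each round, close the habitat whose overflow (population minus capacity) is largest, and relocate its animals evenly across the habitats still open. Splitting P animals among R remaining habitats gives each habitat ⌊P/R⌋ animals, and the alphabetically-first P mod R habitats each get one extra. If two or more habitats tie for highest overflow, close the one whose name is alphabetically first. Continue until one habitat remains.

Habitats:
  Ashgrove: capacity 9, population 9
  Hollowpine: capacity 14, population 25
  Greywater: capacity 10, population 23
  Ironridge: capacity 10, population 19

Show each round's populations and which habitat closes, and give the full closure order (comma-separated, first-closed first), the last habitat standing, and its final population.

Closure order: Greywater, Hollowpine, Ironridge
Last habitat: Ashgrove with 76 animals

Round 1: Ashgrove=9 Greywater=23 Hollowpine=25 Ironridge=19 → close Greywater (overflow 13)
  23÷3 = 7 each, +1 to first 2
Round 2: Ashgrove=17 Hollowpine=33 Ironridge=26 → close Hollowpine (overflow 19)
  33÷2 = 16 each, +1 to first 1
Round 3: Ashgrove=34 Ironridge=42 → close Ironridge (overflow 32)
  42÷1 = 42 each, +1 to first 0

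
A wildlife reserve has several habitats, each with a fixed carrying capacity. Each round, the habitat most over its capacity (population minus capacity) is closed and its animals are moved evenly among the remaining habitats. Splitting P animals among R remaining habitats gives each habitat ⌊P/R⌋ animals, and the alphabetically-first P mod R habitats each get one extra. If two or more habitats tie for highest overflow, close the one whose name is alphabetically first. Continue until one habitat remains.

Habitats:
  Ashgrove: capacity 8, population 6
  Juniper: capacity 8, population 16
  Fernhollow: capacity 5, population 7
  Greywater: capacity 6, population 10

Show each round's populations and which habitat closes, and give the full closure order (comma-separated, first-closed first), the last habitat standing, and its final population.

Round 1: Ashgrove=6 Fernhollow=7 Greywater=10 Juniper=16 → close Juniper (overflow 8)
  16÷3 = 5 each, +1 to first 1
Round 2: Ashgrove=12 Fernhollow=12 Greywater=15 → close Greywater (overflow 9)
  15÷2 = 7 each, +1 to first 1
Round 3: Ashgrove=20 Fernhollow=19 → close Fernhollow (overflow 14)
  19÷1 = 19 each, +1 to first 0

Closure order: Juniper, Greywater, Fernhollow
Last habitat: Ashgrove with 39 animals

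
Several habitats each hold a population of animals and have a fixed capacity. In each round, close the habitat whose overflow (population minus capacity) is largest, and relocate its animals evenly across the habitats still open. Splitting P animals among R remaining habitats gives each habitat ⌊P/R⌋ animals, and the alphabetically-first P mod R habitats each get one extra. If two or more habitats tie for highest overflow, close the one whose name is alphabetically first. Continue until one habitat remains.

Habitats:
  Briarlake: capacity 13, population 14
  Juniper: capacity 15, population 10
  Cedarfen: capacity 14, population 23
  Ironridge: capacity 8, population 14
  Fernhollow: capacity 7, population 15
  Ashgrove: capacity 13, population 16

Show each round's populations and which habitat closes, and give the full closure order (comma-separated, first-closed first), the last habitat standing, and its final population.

Round 1: Ashgrove=16 Briarlake=14 Cedarfen=23 Fernhollow=15 Ironridge=14 Juniper=10 → close Cedarfen (overflow 9)
  23÷5 = 4 each, +1 to first 3
Round 2: Ashgrove=21 Briarlake=19 Fernhollow=20 Ironridge=18 Juniper=14 → close Fernhollow (overflow 13)
  20÷4 = 5 each, +1 to first 0
Round 3: Ashgrove=26 Briarlake=24 Ironridge=23 Juniper=19 → close Ironridge (overflow 15)
  23÷3 = 7 each, +1 to first 2
Round 4: Ashgrove=34 Briarlake=32 Juniper=26 → close Ashgrove (overflow 21)
  34÷2 = 17 each, +1 to first 0
Round 5: Briarlake=49 Juniper=43 → close Briarlake (overflow 36)
  49÷1 = 49 each, +1 to first 0

Closure order: Cedarfen, Fernhollow, Ironridge, Ashgrove, Briarlake
Last habitat: Juniper with 92 animals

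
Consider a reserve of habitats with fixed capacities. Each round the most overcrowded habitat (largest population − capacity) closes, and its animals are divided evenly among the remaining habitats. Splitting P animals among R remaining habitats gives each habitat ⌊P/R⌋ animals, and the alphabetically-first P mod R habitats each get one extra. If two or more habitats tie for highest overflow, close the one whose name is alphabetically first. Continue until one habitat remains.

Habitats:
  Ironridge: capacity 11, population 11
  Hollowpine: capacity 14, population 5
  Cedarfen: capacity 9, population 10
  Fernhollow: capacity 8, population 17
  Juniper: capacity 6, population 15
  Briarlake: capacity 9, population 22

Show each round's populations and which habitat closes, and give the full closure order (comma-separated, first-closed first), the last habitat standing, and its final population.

Closure order: Briarlake, Fernhollow, Juniper, Cedarfen, Ironridge
Last habitat: Hollowpine with 80 animals

Round 1: Briarlake=22 Cedarfen=10 Fernhollow=17 Hollowpine=5 Ironridge=11 Juniper=15 → close Briarlake (overflow 13)
  22÷5 = 4 each, +1 to first 2
Round 2: Cedarfen=15 Fernhollow=22 Hollowpine=9 Ironridge=15 Juniper=19 → close Fernhollow (overflow 14)
  22÷4 = 5 each, +1 to first 2
Round 3: Cedarfen=21 Hollowpine=15 Ironridge=20 Juniper=24 → close Juniper (overflow 18)
  24÷3 = 8 each, +1 to first 0
Round 4: Cedarfen=29 Hollowpine=23 Ironridge=28 → close Cedarfen (overflow 20)
  29÷2 = 14 each, +1 to first 1
Round 5: Hollowpine=38 Ironridge=42 → close Ironridge (overflow 31)
  42÷1 = 42 each, +1 to first 0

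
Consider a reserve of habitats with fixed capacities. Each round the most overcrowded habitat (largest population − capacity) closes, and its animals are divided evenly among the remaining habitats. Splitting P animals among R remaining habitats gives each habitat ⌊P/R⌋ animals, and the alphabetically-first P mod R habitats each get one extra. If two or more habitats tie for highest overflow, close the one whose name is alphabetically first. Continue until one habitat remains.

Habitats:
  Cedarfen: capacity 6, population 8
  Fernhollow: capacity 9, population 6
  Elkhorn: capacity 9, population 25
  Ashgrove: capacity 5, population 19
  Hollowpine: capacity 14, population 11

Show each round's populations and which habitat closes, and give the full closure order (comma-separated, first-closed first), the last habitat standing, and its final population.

Closure order: Elkhorn, Ashgrove, Cedarfen, Fernhollow
Last habitat: Hollowpine with 69 animals

Round 1: Ashgrove=19 Cedarfen=8 Elkhorn=25 Fernhollow=6 Hollowpine=11 → close Elkhorn (overflow 16)
  25÷4 = 6 each, +1 to first 1
Round 2: Ashgrove=26 Cedarfen=14 Fernhollow=12 Hollowpine=17 → close Ashgrove (overflow 21)
  26÷3 = 8 each, +1 to first 2
Round 3: Cedarfen=23 Fernhollow=21 Hollowpine=25 → close Cedarfen (overflow 17)
  23÷2 = 11 each, +1 to first 1
Round 4: Fernhollow=33 Hollowpine=36 → close Fernhollow (overflow 24)
  33÷1 = 33 each, +1 to first 0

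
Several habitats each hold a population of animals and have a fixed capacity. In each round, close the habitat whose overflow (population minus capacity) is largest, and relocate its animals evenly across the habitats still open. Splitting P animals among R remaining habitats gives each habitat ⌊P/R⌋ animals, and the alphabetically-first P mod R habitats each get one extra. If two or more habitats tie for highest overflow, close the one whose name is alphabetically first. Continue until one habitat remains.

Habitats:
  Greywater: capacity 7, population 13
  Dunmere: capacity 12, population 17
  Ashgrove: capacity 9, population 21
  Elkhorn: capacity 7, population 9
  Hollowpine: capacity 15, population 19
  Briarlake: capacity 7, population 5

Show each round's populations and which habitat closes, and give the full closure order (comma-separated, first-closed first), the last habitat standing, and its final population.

Round 1: Ashgrove=21 Briarlake=5 Dunmere=17 Elkhorn=9 Greywater=13 Hollowpine=19 → close Ashgrove (overflow 12)
  21÷5 = 4 each, +1 to first 1
Round 2: Briarlake=10 Dunmere=21 Elkhorn=13 Greywater=17 Hollowpine=23 → close Greywater (overflow 10)
  17÷4 = 4 each, +1 to first 1
Round 3: Briarlake=15 Dunmere=25 Elkhorn=17 Hollowpine=27 → close Dunmere (overflow 13)
  25÷3 = 8 each, +1 to first 1
Round 4: Briarlake=24 Elkhorn=25 Hollowpine=35 → close Hollowpine (overflow 20)
  35÷2 = 17 each, +1 to first 1
Round 5: Briarlake=42 Elkhorn=42 → close Briarlake (overflow 35)
  42÷1 = 42 each, +1 to first 0

Closure order: Ashgrove, Greywater, Dunmere, Hollowpine, Briarlake
Last habitat: Elkhorn with 84 animals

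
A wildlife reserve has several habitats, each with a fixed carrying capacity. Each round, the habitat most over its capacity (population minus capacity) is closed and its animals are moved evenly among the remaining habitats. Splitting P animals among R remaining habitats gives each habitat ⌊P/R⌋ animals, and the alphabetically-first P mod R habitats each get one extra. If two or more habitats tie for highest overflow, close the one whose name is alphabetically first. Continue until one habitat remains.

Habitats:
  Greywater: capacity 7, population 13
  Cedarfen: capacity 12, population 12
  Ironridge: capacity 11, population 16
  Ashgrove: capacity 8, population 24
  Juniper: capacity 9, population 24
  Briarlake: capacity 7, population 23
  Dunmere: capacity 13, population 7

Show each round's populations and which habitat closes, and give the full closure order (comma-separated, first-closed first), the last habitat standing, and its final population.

Round 1: Ashgrove=24 Briarlake=23 Cedarfen=12 Dunmere=7 Greywater=13 Ironridge=16 Juniper=24 → close Ashgrove (overflow 16)
  24÷6 = 4 each, +1 to first 0
Round 2: Briarlake=27 Cedarfen=16 Dunmere=11 Greywater=17 Ironridge=20 Juniper=28 → close Briarlake (overflow 20)
  27÷5 = 5 each, +1 to first 2
Round 3: Cedarfen=22 Dunmere=17 Greywater=22 Ironridge=25 Juniper=33 → close Juniper (overflow 24)
  33÷4 = 8 each, +1 to first 1
Round 4: Cedarfen=31 Dunmere=25 Greywater=30 Ironridge=33 → close Greywater (overflow 23)
  30÷3 = 10 each, +1 to first 0
Round 5: Cedarfen=41 Dunmere=35 Ironridge=43 → close Ironridge (overflow 32)
  43÷2 = 21 each, +1 to first 1
Round 6: Cedarfen=63 Dunmere=56 → close Cedarfen (overflow 51)
  63÷1 = 63 each, +1 to first 0

Closure order: Ashgrove, Briarlake, Juniper, Greywater, Ironridge, Cedarfen
Last habitat: Dunmere with 119 animals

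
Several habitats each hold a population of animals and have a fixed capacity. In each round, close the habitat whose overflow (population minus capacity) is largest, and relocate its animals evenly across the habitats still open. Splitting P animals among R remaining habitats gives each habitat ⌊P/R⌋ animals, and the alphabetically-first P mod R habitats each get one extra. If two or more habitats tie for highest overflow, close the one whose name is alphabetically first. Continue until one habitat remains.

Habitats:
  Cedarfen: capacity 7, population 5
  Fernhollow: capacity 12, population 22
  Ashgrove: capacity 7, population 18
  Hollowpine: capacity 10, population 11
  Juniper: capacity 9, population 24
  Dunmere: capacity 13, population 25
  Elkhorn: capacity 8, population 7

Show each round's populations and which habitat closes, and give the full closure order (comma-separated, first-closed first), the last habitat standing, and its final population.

Round 1: Ashgrove=18 Cedarfen=5 Dunmere=25 Elkhorn=7 Fernhollow=22 Hollowpine=11 Juniper=24 → close Juniper (overflow 15)
  24÷6 = 4 each, +1 to first 0
Round 2: Ashgrove=22 Cedarfen=9 Dunmere=29 Elkhorn=11 Fernhollow=26 Hollowpine=15 → close Dunmere (overflow 16)
  29÷5 = 5 each, +1 to first 4
Round 3: Ashgrove=28 Cedarfen=15 Elkhorn=17 Fernhollow=32 Hollowpine=20 → close Ashgrove (overflow 21)
  28÷4 = 7 each, +1 to first 0
Round 4: Cedarfen=22 Elkhorn=24 Fernhollow=39 Hollowpine=27 → close Fernhollow (overflow 27)
  39÷3 = 13 each, +1 to first 0
Round 5: Cedarfen=35 Elkhorn=37 Hollowpine=40 → close Hollowpine (overflow 30)
  40÷2 = 20 each, +1 to first 0
Round 6: Cedarfen=55 Elkhorn=57 → close Elkhorn (overflow 49)
  57÷1 = 57 each, +1 to first 0

Closure order: Juniper, Dunmere, Ashgrove, Fernhollow, Hollowpine, Elkhorn
Last habitat: Cedarfen with 112 animals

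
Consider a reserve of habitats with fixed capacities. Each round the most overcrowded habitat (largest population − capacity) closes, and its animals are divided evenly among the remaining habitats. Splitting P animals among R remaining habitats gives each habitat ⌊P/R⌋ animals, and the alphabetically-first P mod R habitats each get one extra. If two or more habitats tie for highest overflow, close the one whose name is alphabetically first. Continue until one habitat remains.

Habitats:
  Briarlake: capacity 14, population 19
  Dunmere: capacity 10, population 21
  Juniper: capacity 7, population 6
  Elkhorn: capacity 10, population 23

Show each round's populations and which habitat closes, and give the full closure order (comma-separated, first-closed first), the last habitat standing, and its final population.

Round 1: Briarlake=19 Dunmere=21 Elkhorn=23 Juniper=6 → close Elkhorn (overflow 13)
  23÷3 = 7 each, +1 to first 2
Round 2: Briarlake=27 Dunmere=29 Juniper=13 → close Dunmere (overflow 19)
  29÷2 = 14 each, +1 to first 1
Round 3: Briarlake=42 Juniper=27 → close Briarlake (overflow 28)
  42÷1 = 42 each, +1 to first 0

Closure order: Elkhorn, Dunmere, Briarlake
Last habitat: Juniper with 69 animals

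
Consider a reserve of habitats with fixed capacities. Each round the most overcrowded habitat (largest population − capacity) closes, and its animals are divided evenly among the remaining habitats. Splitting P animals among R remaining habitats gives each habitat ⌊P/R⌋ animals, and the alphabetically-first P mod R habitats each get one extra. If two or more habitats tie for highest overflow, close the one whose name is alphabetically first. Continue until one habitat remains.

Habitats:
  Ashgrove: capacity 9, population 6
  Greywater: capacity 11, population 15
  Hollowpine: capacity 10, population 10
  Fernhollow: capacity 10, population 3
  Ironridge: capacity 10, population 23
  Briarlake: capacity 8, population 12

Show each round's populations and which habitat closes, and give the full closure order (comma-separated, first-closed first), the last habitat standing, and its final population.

Closure order: Ironridge, Briarlake, Greywater, Ashgrove, Hollowpine
Last habitat: Fernhollow with 69 animals

Round 1: Ashgrove=6 Briarlake=12 Fernhollow=3 Greywater=15 Hollowpine=10 Ironridge=23 → close Ironridge (overflow 13)
  23÷5 = 4 each, +1 to first 3
Round 2: Ashgrove=11 Briarlake=17 Fernhollow=8 Greywater=19 Hollowpine=14 → close Briarlake (overflow 9)
  17÷4 = 4 each, +1 to first 1
Round 3: Ashgrove=16 Fernhollow=12 Greywater=23 Hollowpine=18 → close Greywater (overflow 12)
  23÷3 = 7 each, +1 to first 2
Round 4: Ashgrove=24 Fernhollow=20 Hollowpine=25 → close Ashgrove (overflow 15)
  24÷2 = 12 each, +1 to first 0
Round 5: Fernhollow=32 Hollowpine=37 → close Hollowpine (overflow 27)
  37÷1 = 37 each, +1 to first 0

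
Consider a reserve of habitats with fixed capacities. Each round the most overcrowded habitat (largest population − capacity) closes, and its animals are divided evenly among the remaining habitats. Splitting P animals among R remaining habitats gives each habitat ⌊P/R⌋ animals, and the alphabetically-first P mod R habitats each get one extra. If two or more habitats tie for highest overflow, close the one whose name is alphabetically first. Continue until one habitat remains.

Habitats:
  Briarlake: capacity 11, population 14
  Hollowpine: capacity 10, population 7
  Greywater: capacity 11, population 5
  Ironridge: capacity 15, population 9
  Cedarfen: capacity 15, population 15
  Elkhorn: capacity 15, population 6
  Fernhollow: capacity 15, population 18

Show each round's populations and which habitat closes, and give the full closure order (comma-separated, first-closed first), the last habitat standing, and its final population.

Round 1: Briarlake=14 Cedarfen=15 Elkhorn=6 Fernhollow=18 Greywater=5 Hollowpine=7 Ironridge=9 → close Briarlake (overflow 3)
  14÷6 = 2 each, +1 to first 2
Round 2: Cedarfen=18 Elkhorn=9 Fernhollow=20 Greywater=7 Hollowpine=9 Ironridge=11 → close Fernhollow (overflow 5)
  20÷5 = 4 each, +1 to first 0
Round 3: Cedarfen=22 Elkhorn=13 Greywater=11 Hollowpine=13 Ironridge=15 → close Cedarfen (overflow 7)
  22÷4 = 5 each, +1 to first 2
Round 4: Elkhorn=19 Greywater=17 Hollowpine=18 Ironridge=20 → close Hollowpine (overflow 8)
  18÷3 = 6 each, +1 to first 0
Round 5: Elkhorn=25 Greywater=23 Ironridge=26 → close Greywater (overflow 12)
  23÷2 = 11 each, +1 to first 1
Round 6: Elkhorn=37 Ironridge=37 → close Elkhorn (overflow 22)
  37÷1 = 37 each, +1 to first 0

Closure order: Briarlake, Fernhollow, Cedarfen, Hollowpine, Greywater, Elkhorn
Last habitat: Ironridge with 74 animals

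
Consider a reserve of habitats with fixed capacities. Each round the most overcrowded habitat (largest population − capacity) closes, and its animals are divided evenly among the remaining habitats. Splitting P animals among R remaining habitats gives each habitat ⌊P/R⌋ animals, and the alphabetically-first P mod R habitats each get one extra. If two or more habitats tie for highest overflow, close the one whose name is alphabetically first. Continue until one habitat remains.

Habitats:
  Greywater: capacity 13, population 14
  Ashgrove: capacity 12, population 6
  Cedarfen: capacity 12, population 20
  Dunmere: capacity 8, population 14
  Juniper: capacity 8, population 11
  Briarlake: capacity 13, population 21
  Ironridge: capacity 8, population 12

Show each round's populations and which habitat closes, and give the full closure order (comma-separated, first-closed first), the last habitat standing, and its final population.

Round 1: Ashgrove=6 Briarlake=21 Cedarfen=20 Dunmere=14 Greywater=14 Ironridge=12 Juniper=11 → close Briarlake (overflow 8)
  21÷6 = 3 each, +1 to first 3
Round 2: Ashgrove=10 Cedarfen=24 Dunmere=18 Greywater=17 Ironridge=15 Juniper=14 → close Cedarfen (overflow 12)
  24÷5 = 4 each, +1 to first 4
Round 3: Ashgrove=15 Dunmere=23 Greywater=22 Ironridge=20 Juniper=18 → close Dunmere (overflow 15)
  23÷4 = 5 each, +1 to first 3
Round 4: Ashgrove=21 Greywater=28 Ironridge=26 Juniper=23 → close Ironridge (overflow 18)
  26÷3 = 8 each, +1 to first 2
Round 5: Ashgrove=30 Greywater=37 Juniper=31 → close Greywater (overflow 24)
  37÷2 = 18 each, +1 to first 1
Round 6: Ashgrove=49 Juniper=49 → close Juniper (overflow 41)
  49÷1 = 49 each, +1 to first 0

Closure order: Briarlake, Cedarfen, Dunmere, Ironridge, Greywater, Juniper
Last habitat: Ashgrove with 98 animals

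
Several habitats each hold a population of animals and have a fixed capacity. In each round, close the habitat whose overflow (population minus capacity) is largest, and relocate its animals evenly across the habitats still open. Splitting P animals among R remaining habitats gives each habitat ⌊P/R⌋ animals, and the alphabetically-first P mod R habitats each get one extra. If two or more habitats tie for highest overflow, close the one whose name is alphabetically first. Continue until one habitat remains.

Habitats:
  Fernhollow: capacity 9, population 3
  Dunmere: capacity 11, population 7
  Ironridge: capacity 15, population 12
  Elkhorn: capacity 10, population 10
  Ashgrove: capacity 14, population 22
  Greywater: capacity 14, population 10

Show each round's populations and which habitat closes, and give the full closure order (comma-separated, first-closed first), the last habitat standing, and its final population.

Closure order: Ashgrove, Elkhorn, Dunmere, Greywater, Fernhollow
Last habitat: Ironridge with 64 animals

Round 1: Ashgrove=22 Dunmere=7 Elkhorn=10 Fernhollow=3 Greywater=10 Ironridge=12 → close Ashgrove (overflow 8)
  22÷5 = 4 each, +1 to first 2
Round 2: Dunmere=12 Elkhorn=15 Fernhollow=7 Greywater=14 Ironridge=16 → close Elkhorn (overflow 5)
  15÷4 = 3 each, +1 to first 3
Round 3: Dunmere=16 Fernhollow=11 Greywater=18 Ironridge=19 → close Dunmere (overflow 5)
  16÷3 = 5 each, +1 to first 1
Round 4: Fernhollow=17 Greywater=23 Ironridge=24 → close Greywater (overflow 9)
  23÷2 = 11 each, +1 to first 1
Round 5: Fernhollow=29 Ironridge=35 → close Fernhollow (overflow 20)
  29÷1 = 29 each, +1 to first 0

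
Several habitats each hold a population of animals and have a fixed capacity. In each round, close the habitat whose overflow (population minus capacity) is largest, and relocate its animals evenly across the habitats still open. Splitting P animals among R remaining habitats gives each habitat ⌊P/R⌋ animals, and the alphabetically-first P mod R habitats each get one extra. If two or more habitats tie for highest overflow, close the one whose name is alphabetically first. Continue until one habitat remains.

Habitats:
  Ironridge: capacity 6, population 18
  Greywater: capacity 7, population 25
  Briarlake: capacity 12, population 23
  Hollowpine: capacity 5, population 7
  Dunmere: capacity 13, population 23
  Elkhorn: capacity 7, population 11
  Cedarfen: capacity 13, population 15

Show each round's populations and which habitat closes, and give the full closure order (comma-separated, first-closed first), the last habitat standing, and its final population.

Closure order: Greywater, Briarlake, Ironridge, Dunmere, Elkhorn, Cedarfen
Last habitat: Hollowpine with 122 animals

Round 1: Briarlake=23 Cedarfen=15 Dunmere=23 Elkhorn=11 Greywater=25 Hollowpine=7 Ironridge=18 → close Greywater (overflow 18)
  25÷6 = 4 each, +1 to first 1
Round 2: Briarlake=28 Cedarfen=19 Dunmere=27 Elkhorn=15 Hollowpine=11 Ironridge=22 → close Briarlake (overflow 16)
  28÷5 = 5 each, +1 to first 3
Round 3: Cedarfen=25 Dunmere=33 Elkhorn=21 Hollowpine=16 Ironridge=27 → close Ironridge (overflow 21)
  27÷4 = 6 each, +1 to first 3
Round 4: Cedarfen=32 Dunmere=40 Elkhorn=28 Hollowpine=22 → close Dunmere (overflow 27)
  40÷3 = 13 each, +1 to first 1
Round 5: Cedarfen=46 Elkhorn=41 Hollowpine=35 → close Elkhorn (overflow 34)
  41÷2 = 20 each, +1 to first 1
Round 6: Cedarfen=67 Hollowpine=55 → close Cedarfen (overflow 54)
  67÷1 = 67 each, +1 to first 0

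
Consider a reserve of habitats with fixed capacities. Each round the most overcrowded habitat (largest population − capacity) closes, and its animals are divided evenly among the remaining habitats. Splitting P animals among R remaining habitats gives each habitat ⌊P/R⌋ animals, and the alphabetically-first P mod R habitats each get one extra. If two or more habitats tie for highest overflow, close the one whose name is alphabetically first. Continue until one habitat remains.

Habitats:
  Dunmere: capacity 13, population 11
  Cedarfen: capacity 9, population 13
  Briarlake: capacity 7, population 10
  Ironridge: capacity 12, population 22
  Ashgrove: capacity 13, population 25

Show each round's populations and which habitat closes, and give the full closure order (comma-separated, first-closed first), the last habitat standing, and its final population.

Round 1: Ashgrove=25 Briarlake=10 Cedarfen=13 Dunmere=11 Ironridge=22 → close Ashgrove (overflow 12)
  25÷4 = 6 each, +1 to first 1
Round 2: Briarlake=17 Cedarfen=19 Dunmere=17 Ironridge=28 → close Ironridge (overflow 16)
  28÷3 = 9 each, +1 to first 1
Round 3: Briarlake=27 Cedarfen=28 Dunmere=26 → close Briarlake (overflow 20)
  27÷2 = 13 each, +1 to first 1
Round 4: Cedarfen=42 Dunmere=39 → close Cedarfen (overflow 33)
  42÷1 = 42 each, +1 to first 0

Closure order: Ashgrove, Ironridge, Briarlake, Cedarfen
Last habitat: Dunmere with 81 animals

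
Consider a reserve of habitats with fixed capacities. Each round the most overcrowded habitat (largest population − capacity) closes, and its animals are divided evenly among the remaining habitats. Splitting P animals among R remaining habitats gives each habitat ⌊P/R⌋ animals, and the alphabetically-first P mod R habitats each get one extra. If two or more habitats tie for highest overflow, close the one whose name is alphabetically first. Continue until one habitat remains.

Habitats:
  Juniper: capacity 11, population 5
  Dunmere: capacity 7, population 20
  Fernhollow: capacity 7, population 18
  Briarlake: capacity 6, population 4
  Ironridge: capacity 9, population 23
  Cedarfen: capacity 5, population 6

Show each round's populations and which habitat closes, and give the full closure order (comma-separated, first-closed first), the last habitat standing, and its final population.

Closure order: Ironridge, Dunmere, Fernhollow, Cedarfen, Briarlake
Last habitat: Juniper with 76 animals

Round 1: Briarlake=4 Cedarfen=6 Dunmere=20 Fernhollow=18 Ironridge=23 Juniper=5 → close Ironridge (overflow 14)
  23÷5 = 4 each, +1 to first 3
Round 2: Briarlake=9 Cedarfen=11 Dunmere=25 Fernhollow=22 Juniper=9 → close Dunmere (overflow 18)
  25÷4 = 6 each, +1 to first 1
Round 3: Briarlake=16 Cedarfen=17 Fernhollow=28 Juniper=15 → close Fernhollow (overflow 21)
  28÷3 = 9 each, +1 to first 1
Round 4: Briarlake=26 Cedarfen=26 Juniper=24 → close Cedarfen (overflow 21)
  26÷2 = 13 each, +1 to first 0
Round 5: Briarlake=39 Juniper=37 → close Briarlake (overflow 33)
  39÷1 = 39 each, +1 to first 0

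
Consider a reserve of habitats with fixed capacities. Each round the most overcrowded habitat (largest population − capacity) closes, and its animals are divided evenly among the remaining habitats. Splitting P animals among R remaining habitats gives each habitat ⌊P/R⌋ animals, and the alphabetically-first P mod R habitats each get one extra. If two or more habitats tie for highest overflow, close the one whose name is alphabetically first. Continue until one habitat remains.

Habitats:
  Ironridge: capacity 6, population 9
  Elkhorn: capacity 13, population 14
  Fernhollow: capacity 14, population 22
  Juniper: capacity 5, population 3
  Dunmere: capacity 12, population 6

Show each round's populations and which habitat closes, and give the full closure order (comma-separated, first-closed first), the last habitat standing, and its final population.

Round 1: Dunmere=6 Elkhorn=14 Fernhollow=22 Ironridge=9 Juniper=3 → close Fernhollow (overflow 8)
  22÷4 = 5 each, +1 to first 2
Round 2: Dunmere=12 Elkhorn=20 Ironridge=14 Juniper=8 → close Ironridge (overflow 8)
  14÷3 = 4 each, +1 to first 2
Round 3: Dunmere=17 Elkhorn=25 Juniper=12 → close Elkhorn (overflow 12)
  25÷2 = 12 each, +1 to first 1
Round 4: Dunmere=30 Juniper=24 → close Juniper (overflow 19)
  24÷1 = 24 each, +1 to first 0

Closure order: Fernhollow, Ironridge, Elkhorn, Juniper
Last habitat: Dunmere with 54 animals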